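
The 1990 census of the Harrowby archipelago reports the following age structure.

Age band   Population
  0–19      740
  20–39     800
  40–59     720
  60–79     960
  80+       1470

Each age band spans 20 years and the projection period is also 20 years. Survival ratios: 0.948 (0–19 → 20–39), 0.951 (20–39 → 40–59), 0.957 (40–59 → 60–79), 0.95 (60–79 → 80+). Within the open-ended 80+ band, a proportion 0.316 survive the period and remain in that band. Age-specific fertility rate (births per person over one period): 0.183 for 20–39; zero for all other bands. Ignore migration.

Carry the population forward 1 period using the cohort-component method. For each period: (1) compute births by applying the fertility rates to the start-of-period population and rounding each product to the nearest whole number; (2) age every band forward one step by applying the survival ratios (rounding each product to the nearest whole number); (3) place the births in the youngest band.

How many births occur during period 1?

— Period 1 —
Births: 800 * 0.183 = 146
20–39: 740 * 0.948 = 702
40–59: 800 * 0.951 = 761
60–79: 720 * 0.957 = 689
80+: 960 * 0.95 + 1470 * 0.316 = 912 + 465 = 1377
Population now: 0–19=146, 20–39=702, 40–59=761, 60–79=689, 80+=1377

146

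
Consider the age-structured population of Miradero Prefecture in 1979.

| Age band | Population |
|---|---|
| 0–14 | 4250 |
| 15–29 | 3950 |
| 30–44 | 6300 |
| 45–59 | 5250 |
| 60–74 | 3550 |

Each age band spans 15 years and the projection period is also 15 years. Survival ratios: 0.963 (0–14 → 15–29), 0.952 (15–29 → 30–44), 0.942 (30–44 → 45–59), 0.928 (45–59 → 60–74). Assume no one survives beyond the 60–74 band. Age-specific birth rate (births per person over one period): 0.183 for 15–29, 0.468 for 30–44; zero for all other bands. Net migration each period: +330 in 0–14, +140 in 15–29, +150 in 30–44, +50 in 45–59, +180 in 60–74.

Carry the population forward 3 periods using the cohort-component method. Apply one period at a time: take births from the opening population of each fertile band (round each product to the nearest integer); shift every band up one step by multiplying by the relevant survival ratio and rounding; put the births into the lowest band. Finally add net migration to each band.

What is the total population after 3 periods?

17566

Call the groups 1 to 5, youngest first.
Period 1:
Births: 3950 × 0.183 = 723  |  6300 × 0.468 = 2948 — total 3671
Group 2: 4250 × 0.963 = 4093
Group 3: 3950 × 0.952 = 3760
Group 4: 6300 × 0.942 = 5935
Group 5: 5250 × 0.928 = 4872
Net migration: Group 1 + 330 → 4001; Group 2 + 140 → 4233; Group 3 + 150 → 3910; Group 4 + 50 → 5985; Group 5 + 180 → 5052
→ [4001, 4233, 3910, 5985, 5052]
Period 2:
Births: 4233 × 0.183 = 775  |  3910 × 0.468 = 1830 — total 2605
Group 2: 4001 × 0.963 = 3853
Group 3: 4233 × 0.952 = 4030
Group 4: 3910 × 0.942 = 3683
Group 5: 5985 × 0.928 = 5554
Net migration: Group 1 + 330 → 2935; Group 2 + 140 → 3993; Group 3 + 150 → 4180; Group 4 + 50 → 3733; Group 5 + 180 → 5734
→ [2935, 3993, 4180, 3733, 5734]
Period 3:
Births: 3993 × 0.183 = 731  |  4180 × 0.468 = 1956 — total 2687
Group 2: 2935 × 0.963 = 2826
Group 3: 3993 × 0.952 = 3801
Group 4: 4180 × 0.942 = 3938
Group 5: 3733 × 0.928 = 3464
Net migration: Group 1 + 330 → 3017; Group 2 + 140 → 2966; Group 3 + 150 → 3951; Group 4 + 50 → 3988; Group 5 + 180 → 3644
→ [3017, 2966, 3951, 3988, 3644]
Total after period 3: 3017 + 2966 + 3951 + 3988 + 3644 = 17566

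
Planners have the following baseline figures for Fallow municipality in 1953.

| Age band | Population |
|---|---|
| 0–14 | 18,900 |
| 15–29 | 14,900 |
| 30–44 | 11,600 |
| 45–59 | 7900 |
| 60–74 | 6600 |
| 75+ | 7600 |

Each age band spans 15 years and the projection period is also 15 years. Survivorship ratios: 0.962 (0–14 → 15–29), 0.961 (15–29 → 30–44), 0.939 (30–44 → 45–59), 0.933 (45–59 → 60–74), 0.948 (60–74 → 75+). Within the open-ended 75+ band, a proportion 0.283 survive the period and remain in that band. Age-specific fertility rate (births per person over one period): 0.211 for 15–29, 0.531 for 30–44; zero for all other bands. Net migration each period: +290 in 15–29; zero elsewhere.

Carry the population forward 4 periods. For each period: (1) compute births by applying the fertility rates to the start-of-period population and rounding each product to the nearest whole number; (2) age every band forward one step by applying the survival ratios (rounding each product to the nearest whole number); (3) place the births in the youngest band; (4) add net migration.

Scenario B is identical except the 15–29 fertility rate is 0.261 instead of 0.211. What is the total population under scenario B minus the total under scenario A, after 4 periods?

[period 1]
Births: 14900 * 0.211 = 3144 ; 11600 * 0.531 = 6160 ⇒ total 9304
15–29: 18900 * 0.962 = 18182
30–44: 14900 * 0.961 = 14319
45–59: 11600 * 0.939 = 10892
60–74: 7900 * 0.933 = 7371
75+: 6600 * 0.948 + 7600 * 0.283 = 6257 + 2151 = 8408
Net migration: 15–29 + 290 → 18472
→ [9304, 18472, 14319, 10892, 7371, 8408]
[period 2]
Births: 18472 * 0.211 = 3898 ; 14319 * 0.531 = 7603 ⇒ total 11501
15–29: 9304 * 0.962 = 8950
30–44: 18472 * 0.961 = 17752
45–59: 14319 * 0.939 = 13446
60–74: 10892 * 0.933 = 10162
75+: 7371 * 0.948 + 8408 * 0.283 = 6988 + 2379 = 9367
Net migration: 15–29 + 290 → 9240
→ [11501, 9240, 17752, 13446, 10162, 9367]
[period 3]
Births: 9240 * 0.211 = 1950 ; 17752 * 0.531 = 9426 ⇒ total 11376
15–29: 11501 * 0.962 = 11064
30–44: 9240 * 0.961 = 8880
45–59: 17752 * 0.939 = 16669
60–74: 13446 * 0.933 = 12545
75+: 10162 * 0.948 + 9367 * 0.283 = 9634 + 2651 = 12285
Net migration: 15–29 + 290 → 11354
→ [11376, 11354, 8880, 16669, 12545, 12285]
[period 4]
Births: 11354 * 0.211 = 2396 ; 8880 * 0.531 = 4715 ⇒ total 7111
15–29: 11376 * 0.962 = 10944
30–44: 11354 * 0.961 = 10911
45–59: 8880 * 0.939 = 8338
60–74: 16669 * 0.933 = 15552
75+: 12545 * 0.948 + 12285 * 0.283 = 11893 + 3477 = 15370
Net migration: 15–29 + 290 → 11234
→ [7111, 11234, 10911, 8338, 15552, 15370]
Scenario A total after 4 periods: 68516
Scenario B projection —
[period 1]
Births: 14900 * 0.261 = 3889 ; 11600 * 0.531 = 6160 ⇒ total 10049
15–29: 18900 * 0.962 = 18182
30–44: 14900 * 0.961 = 14319
45–59: 11600 * 0.939 = 10892
60–74: 7900 * 0.933 = 7371
75+: 6600 * 0.948 + 7600 * 0.283 = 6257 + 2151 = 8408
Net migration: 15–29 + 290 → 18472
→ [10049, 18472, 14319, 10892, 7371, 8408]
[period 2]
Births: 18472 * 0.261 = 4821 ; 14319 * 0.531 = 7603 ⇒ total 12424
15–29: 10049 * 0.962 = 9667
30–44: 18472 * 0.961 = 17752
45–59: 14319 * 0.939 = 13446
60–74: 10892 * 0.933 = 10162
75+: 7371 * 0.948 + 8408 * 0.283 = 6988 + 2379 = 9367
Net migration: 15–29 + 290 → 9957
→ [12424, 9957, 17752, 13446, 10162, 9367]
[period 3]
Births: 9957 * 0.261 = 2599 ; 17752 * 0.531 = 9426 ⇒ total 12025
15–29: 12424 * 0.962 = 11952
30–44: 9957 * 0.961 = 9569
45–59: 17752 * 0.939 = 16669
60–74: 13446 * 0.933 = 12545
75+: 10162 * 0.948 + 9367 * 0.283 = 9634 + 2651 = 12285
Net migration: 15–29 + 290 → 12242
→ [12025, 12242, 9569, 16669, 12545, 12285]
[period 4]
Births: 12242 * 0.261 = 3195 ; 9569 * 0.531 = 5081 ⇒ total 8276
15–29: 12025 * 0.962 = 11568
30–44: 12242 * 0.961 = 11765
45–59: 9569 * 0.939 = 8985
60–74: 16669 * 0.933 = 15552
75+: 12545 * 0.948 + 12285 * 0.283 = 11893 + 3477 = 15370
Net migration: 15–29 + 290 → 11858
→ [8276, 11858, 11765, 8985, 15552, 15370]
Scenario B total after 4 periods: 71806
Difference B − A = 71806 − 68516 = 3290

3290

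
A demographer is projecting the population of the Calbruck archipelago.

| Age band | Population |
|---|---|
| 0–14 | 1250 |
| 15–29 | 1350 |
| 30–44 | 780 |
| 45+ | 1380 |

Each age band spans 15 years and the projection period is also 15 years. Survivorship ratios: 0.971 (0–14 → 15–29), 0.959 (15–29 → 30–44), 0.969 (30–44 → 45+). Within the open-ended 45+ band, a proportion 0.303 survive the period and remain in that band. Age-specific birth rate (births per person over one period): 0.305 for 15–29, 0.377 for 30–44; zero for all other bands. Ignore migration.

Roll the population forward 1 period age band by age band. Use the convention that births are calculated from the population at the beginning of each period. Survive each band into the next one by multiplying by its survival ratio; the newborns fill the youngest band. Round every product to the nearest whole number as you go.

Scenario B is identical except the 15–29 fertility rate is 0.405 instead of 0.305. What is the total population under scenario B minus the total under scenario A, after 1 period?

Let band 1 be 0–14 through band 4 = 45+.
— Period 1 —
Births: 1350 * 0.305 = 412 ; 780 * 0.377 = 294 — total 706
Band 2: 1250 * 0.971 = 1214
Band 3: 1350 * 0.959 = 1295
Band 4: 780 * 0.969 + 1380 * 0.303 = 756 + 418 = 1174
Population now: 0–14=706, 15–29=1214, 30–44=1295, 45+=1174
Scenario A total after 1 period: 4389
Scenario B projection —
— Period 1 —
Births: 1350 * 0.405 = 547 ; 780 * 0.377 = 294 — total 841
Band 2: 1250 * 0.971 = 1214
Band 3: 1350 * 0.959 = 1295
Band 4: 780 * 0.969 + 1380 * 0.303 = 756 + 418 = 1174
Population now: 0–14=841, 15–29=1214, 30–44=1295, 45+=1174
Scenario B total after 1 period: 4524
Difference B − A = 4524 − 4389 = 135

135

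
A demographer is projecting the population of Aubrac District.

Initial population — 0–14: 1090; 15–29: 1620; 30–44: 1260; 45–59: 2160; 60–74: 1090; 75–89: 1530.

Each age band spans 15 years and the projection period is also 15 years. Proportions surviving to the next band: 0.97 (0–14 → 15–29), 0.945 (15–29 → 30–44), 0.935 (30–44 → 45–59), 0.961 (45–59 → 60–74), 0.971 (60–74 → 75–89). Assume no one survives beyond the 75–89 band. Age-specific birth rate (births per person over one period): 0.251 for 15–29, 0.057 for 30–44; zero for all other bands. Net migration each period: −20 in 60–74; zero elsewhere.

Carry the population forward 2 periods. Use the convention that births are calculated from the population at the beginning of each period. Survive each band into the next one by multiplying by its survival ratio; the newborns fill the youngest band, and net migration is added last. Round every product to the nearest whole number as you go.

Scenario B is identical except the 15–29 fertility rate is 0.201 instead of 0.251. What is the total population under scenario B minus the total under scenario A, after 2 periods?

-132

After projecting period 1:
Births: 1620 * 0.251 = 407  |  1260 * 0.057 = 72 ⇒ total 479
15–29: 1090 * 0.97 = 1057
30–44: 1620 * 0.945 = 1531
45–59: 1260 * 0.935 = 1178
60–74: 2160 * 0.961 = 2076
75–89: 1090 * 0.971 = 1058
Net migration: 60–74 − 20 → 2056
Population now: 0–14=479, 15–29=1057, 30–44=1531, 45–59=1178, 60–74=2056, 75–89=1058
After projecting period 2:
Births: 1057 * 0.251 = 265  |  1531 * 0.057 = 87 ⇒ total 352
15–29: 479 * 0.97 = 465
30–44: 1057 * 0.945 = 999
45–59: 1531 * 0.935 = 1431
60–74: 1178 * 0.961 = 1132
75–89: 2056 * 0.971 = 1996
Net migration: 60–74 − 20 → 1112
Population now: 0–14=352, 15–29=465, 30–44=999, 45–59=1431, 60–74=1112, 75–89=1996
Scenario A total after 2 periods: 6355
Scenario B projection —
After projecting period 1:
Births: 1620 * 0.201 = 326  |  1260 * 0.057 = 72 ⇒ total 398
15–29: 1090 * 0.97 = 1057
30–44: 1620 * 0.945 = 1531
45–59: 1260 * 0.935 = 1178
60–74: 2160 * 0.961 = 2076
75–89: 1090 * 0.971 = 1058
Net migration: 60–74 − 20 → 2056
Population now: 0–14=398, 15–29=1057, 30–44=1531, 45–59=1178, 60–74=2056, 75–89=1058
After projecting period 2:
Births: 1057 * 0.201 = 212  |  1531 * 0.057 = 87 ⇒ total 299
15–29: 398 * 0.97 = 386
30–44: 1057 * 0.945 = 999
45–59: 1531 * 0.935 = 1431
60–74: 1178 * 0.961 = 1132
75–89: 2056 * 0.971 = 1996
Net migration: 60–74 − 20 → 1112
Population now: 0–14=299, 15–29=386, 30–44=999, 45–59=1431, 60–74=1112, 75–89=1996
Scenario B total after 2 periods: 6223
Difference B − A = 6223 − 6355 = -132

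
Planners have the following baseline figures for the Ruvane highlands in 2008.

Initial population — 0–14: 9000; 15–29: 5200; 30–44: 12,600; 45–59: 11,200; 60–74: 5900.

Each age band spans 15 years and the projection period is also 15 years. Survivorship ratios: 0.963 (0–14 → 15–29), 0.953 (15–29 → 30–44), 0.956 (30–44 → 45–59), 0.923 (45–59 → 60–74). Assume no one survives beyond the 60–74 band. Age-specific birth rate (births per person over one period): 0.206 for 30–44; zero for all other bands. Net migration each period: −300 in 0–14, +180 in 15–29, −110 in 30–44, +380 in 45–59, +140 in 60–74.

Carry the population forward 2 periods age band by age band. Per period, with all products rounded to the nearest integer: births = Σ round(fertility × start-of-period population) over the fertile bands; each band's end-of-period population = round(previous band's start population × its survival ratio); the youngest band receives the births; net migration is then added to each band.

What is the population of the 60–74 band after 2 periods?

After projecting period 1:
Births: 12600 × 0.206 = 2596
15–29: 9000 × 0.963 = 8667
30–44: 5200 × 0.953 = 4956
45–59: 12600 × 0.956 = 12046
60–74: 11200 × 0.923 = 10338
Net migration: 0–14 − 300 → 2296; 15–29 + 180 → 8847; 30–44 − 110 → 4846; 45–59 + 380 → 12426; 60–74 + 140 → 10478
Giving 2296 / 8847 / 4846 / 12426 / 10478.
After projecting period 2:
Births: 4846 × 0.206 = 998
15–29: 2296 × 0.963 = 2211
30–44: 8847 × 0.953 = 8431
45–59: 4846 × 0.956 = 4633
60–74: 12426 × 0.923 = 11469
Net migration: 0–14 − 300 → 698; 15–29 + 180 → 2391; 30–44 − 110 → 8321; 45–59 + 380 → 5013; 60–74 + 140 → 11609
Giving 698 / 2391 / 8321 / 5013 / 11609.

11609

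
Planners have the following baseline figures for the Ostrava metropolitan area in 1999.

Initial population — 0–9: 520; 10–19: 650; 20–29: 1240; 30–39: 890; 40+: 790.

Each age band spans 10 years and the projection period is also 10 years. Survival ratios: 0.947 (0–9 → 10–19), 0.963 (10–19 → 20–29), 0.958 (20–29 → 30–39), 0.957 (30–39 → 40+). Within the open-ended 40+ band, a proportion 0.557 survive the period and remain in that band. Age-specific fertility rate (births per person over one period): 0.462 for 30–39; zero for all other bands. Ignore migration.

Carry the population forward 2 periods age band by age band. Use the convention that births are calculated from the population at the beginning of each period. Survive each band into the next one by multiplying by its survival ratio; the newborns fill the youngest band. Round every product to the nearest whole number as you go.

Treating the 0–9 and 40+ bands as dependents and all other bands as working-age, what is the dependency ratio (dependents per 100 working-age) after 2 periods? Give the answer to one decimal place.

164.5

Call the groups 1 to 5, youngest first.
[period 1]
Births: 890 * 0.462 = 411
Group 2: 520 * 0.947 = 492
Group 3: 650 * 0.963 = 626
Group 4: 1240 * 0.958 = 1188
Group 5: 890 * 0.957 + 790 * 0.557 = 852 + 440 = 1292
→ [411, 492, 626, 1188, 1292]
[period 2]
Births: 1188 * 0.462 = 549
Group 2: 411 * 0.947 = 389
Group 3: 492 * 0.963 = 474
Group 4: 626 * 0.958 = 600
Group 5: 1188 * 0.957 + 1292 * 0.557 = 1137 + 720 = 1857
→ [549, 389, 474, 600, 1857]
Dependents (band 0–9 + band 40+) = 549 + 1857 = 2406; working-age = 1463; ratio = 2406/1463 × 100 = 164.5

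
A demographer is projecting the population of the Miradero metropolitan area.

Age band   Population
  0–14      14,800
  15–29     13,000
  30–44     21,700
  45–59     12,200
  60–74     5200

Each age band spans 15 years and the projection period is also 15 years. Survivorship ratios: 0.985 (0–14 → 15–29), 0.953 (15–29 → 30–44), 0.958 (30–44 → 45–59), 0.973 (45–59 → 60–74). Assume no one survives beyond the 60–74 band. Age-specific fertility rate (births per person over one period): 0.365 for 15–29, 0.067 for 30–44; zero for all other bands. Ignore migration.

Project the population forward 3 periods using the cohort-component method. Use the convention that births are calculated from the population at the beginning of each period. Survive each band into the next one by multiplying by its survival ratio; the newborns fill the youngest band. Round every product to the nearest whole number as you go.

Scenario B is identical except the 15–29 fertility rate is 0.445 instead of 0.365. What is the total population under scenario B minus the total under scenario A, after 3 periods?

3068

Call the groups 1 to 5, youngest first.
Period 1:
Births: 13000 × 0.365 = 4745, 21700 × 0.067 = 1454 → 6199
Group 2: 14800 × 0.985 = 14578
Group 3: 13000 × 0.953 = 12389
Group 4: 21700 × 0.958 = 20789
Group 5: 12200 × 0.973 = 11871
→ [6199, 14578, 12389, 20789, 11871]
Period 2:
Births: 14578 × 0.365 = 5321, 12389 × 0.067 = 830 → 6151
Group 2: 6199 × 0.985 = 6106
Group 3: 14578 × 0.953 = 13893
Group 4: 12389 × 0.958 = 11869
Group 5: 20789 × 0.973 = 20228
→ [6151, 6106, 13893, 11869, 20228]
Period 3:
Births: 6106 × 0.365 = 2229, 13893 × 0.067 = 931 → 3160
Group 2: 6151 × 0.985 = 6059
Group 3: 6106 × 0.953 = 5819
Group 4: 13893 × 0.958 = 13309
Group 5: 11869 × 0.973 = 11549
→ [3160, 6059, 5819, 13309, 11549]
Scenario A total after 3 periods: 39896
Scenario B projection —
Period 1:
Births: 13000 × 0.445 = 5785, 21700 × 0.067 = 1454 → 7239
Group 2: 14800 × 0.985 = 14578
Group 3: 13000 × 0.953 = 12389
Group 4: 21700 × 0.958 = 20789
Group 5: 12200 × 0.973 = 11871
→ [7239, 14578, 12389, 20789, 11871]
Period 2:
Births: 14578 × 0.445 = 6487, 12389 × 0.067 = 830 → 7317
Group 2: 7239 × 0.985 = 7130
Group 3: 14578 × 0.953 = 13893
Group 4: 12389 × 0.958 = 11869
Group 5: 20789 × 0.973 = 20228
→ [7317, 7130, 13893, 11869, 20228]
Period 3:
Births: 7130 × 0.445 = 3173, 13893 × 0.067 = 931 → 4104
Group 2: 7317 × 0.985 = 7207
Group 3: 7130 × 0.953 = 6795
Group 4: 13893 × 0.958 = 13309
Group 5: 11869 × 0.973 = 11549
→ [4104, 7207, 6795, 13309, 11549]
Scenario B total after 3 periods: 42964
Difference B − A = 42964 − 39896 = 3068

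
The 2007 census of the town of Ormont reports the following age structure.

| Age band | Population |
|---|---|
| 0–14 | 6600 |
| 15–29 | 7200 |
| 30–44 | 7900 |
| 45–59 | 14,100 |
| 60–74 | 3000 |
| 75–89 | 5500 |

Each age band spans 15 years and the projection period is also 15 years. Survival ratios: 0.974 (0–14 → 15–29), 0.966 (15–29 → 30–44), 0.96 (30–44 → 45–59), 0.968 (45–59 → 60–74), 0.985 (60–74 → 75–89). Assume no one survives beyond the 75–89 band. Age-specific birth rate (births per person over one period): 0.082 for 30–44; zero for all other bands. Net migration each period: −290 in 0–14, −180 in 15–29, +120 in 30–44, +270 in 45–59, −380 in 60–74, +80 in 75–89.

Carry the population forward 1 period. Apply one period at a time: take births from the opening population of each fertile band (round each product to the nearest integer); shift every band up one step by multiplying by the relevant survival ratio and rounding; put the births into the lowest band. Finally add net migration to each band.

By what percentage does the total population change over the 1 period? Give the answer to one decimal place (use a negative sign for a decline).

Let band 1 be 0–14 through band 6 = 75–89.
Period 1:
Births: 7900 × 0.082 = 648
Band 2: 6600 × 0.974 = 6428
Band 3: 7200 × 0.966 = 6955
Band 4: 7900 × 0.96 = 7584
Band 5: 14100 × 0.968 = 13649
Band 6: 3000 × 0.985 = 2955
Net migration: Band 1 − 290 → 358; Band 2 − 180 → 6248; Band 3 + 120 → 7075; Band 4 + 270 → 7854; Band 5 − 380 → 13269; Band 6 + 80 → 3035
End of period: [358, 6248, 7075, 7854, 13269, 3035]
Total: 44300 → 37839; change = -6461; percentage change = -14.6%

-14.6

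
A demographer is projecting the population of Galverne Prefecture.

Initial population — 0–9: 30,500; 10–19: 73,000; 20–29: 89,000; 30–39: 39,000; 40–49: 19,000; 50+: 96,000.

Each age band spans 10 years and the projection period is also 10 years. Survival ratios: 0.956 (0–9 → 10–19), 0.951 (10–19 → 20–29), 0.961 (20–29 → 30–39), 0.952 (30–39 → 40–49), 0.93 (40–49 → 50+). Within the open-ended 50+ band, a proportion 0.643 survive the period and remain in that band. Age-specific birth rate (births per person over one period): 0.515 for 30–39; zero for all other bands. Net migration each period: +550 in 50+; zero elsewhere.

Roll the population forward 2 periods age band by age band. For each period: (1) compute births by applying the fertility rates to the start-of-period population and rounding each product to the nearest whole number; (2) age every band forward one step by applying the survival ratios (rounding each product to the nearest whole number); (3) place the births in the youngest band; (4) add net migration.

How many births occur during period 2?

44047

(Groups numbered youngest = 1 to oldest = 6.)
[period 1]
Births: 39000 × 0.515 = 20085
Group 2: 30500 × 0.956 = 29158
Group 3: 73000 × 0.951 = 69423
Group 4: 89000 × 0.961 = 85529
Group 5: 39000 × 0.952 = 37128
Group 6: 19000 × 0.93 + 96000 × 0.643 = 17670 + 61728 = 79398
Net migration: Group 6 + 550 → 79948
Population now: 0–9=20085, 10–19=29158, 20–29=69423, 30–39=85529, 40–49=37128, 50+=79948
[period 2]
Births: 85529 × 0.515 = 44047
Group 2: 20085 × 0.956 = 19201
Group 3: 29158 × 0.951 = 27729
Group 4: 69423 × 0.961 = 66716
Group 5: 85529 × 0.952 = 81424
Group 6: 37128 × 0.93 + 79948 × 0.643 = 34529 + 51407 = 85936
Net migration: Group 6 + 550 → 86486
Population now: 0–9=44047, 10–19=19201, 20–29=27729, 30–39=66716, 40–49=81424, 50+=86486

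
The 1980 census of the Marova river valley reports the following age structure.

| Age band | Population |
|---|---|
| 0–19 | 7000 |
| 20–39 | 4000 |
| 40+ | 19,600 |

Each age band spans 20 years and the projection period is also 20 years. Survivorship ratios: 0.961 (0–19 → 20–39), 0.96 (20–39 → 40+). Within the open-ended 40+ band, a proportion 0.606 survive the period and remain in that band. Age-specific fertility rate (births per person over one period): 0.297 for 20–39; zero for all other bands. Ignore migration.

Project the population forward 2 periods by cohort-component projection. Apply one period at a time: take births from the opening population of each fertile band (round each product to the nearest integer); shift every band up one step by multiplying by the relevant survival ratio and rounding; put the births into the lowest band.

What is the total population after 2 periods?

Period 1:
Births: 4000 * 0.297 = 1188
20–39: 7000 * 0.961 = 6727
40+: 4000 * 0.96 + 19600 * 0.606 = 3840 + 11878 = 15718
End of period: [1188, 6727, 15718]
Period 2:
Births: 6727 * 0.297 = 1998
20–39: 1188 * 0.961 = 1142
40+: 6727 * 0.96 + 15718 * 0.606 = 6458 + 9525 = 15983
End of period: [1998, 1142, 15983]
Total after period 2: 1998 + 1142 + 15983 = 19123

19123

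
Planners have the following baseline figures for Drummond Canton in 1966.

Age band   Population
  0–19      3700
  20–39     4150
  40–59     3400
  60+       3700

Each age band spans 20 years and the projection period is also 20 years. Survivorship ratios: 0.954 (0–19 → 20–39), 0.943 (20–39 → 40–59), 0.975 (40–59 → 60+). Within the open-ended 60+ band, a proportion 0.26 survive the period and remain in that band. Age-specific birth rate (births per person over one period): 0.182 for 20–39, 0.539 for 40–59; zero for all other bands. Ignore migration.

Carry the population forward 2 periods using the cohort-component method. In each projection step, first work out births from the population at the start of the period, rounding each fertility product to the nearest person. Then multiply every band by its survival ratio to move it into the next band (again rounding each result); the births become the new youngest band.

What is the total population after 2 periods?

13476

After projecting period 1:
Births: 4150 × 0.182 = 755, 3400 × 0.539 = 1833 → total 2588
20–39: 3700 × 0.954 = 3530
40–59: 4150 × 0.943 = 3913
60+: 3400 × 0.975 + 3700 × 0.26 = 3315 + 962 = 4277
→ [2588, 3530, 3913, 4277]
After projecting period 2:
Births: 3530 × 0.182 = 642, 3913 × 0.539 = 2109 → total 2751
20–39: 2588 × 0.954 = 2469
40–59: 3530 × 0.943 = 3329
60+: 3913 × 0.975 + 4277 × 0.26 = 3815 + 1112 = 4927
→ [2751, 2469, 3329, 4927]
Total after period 2: 2751 + 2469 + 3329 + 4927 = 13476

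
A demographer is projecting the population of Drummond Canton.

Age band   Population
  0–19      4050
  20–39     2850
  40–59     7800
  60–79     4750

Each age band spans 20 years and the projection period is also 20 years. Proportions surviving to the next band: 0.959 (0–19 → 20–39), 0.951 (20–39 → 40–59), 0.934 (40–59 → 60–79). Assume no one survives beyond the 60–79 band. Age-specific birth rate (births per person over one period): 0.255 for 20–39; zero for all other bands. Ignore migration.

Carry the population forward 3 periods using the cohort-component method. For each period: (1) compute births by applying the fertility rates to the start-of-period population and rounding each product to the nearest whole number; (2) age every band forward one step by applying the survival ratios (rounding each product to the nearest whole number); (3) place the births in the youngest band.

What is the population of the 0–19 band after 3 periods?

178

(Groups numbered youngest = 1 to oldest = 4.)
— Period 1 —
Births: 2850 * 0.255 = 727
Group 2: 4050 * 0.959 = 3884
Group 3: 2850 * 0.951 = 2710
Group 4: 7800 * 0.934 = 7285
→ [727, 3884, 2710, 7285]
— Period 2 —
Births: 3884 * 0.255 = 990
Group 2: 727 * 0.959 = 697
Group 3: 3884 * 0.951 = 3694
Group 4: 2710 * 0.934 = 2531
→ [990, 697, 3694, 2531]
— Period 3 —
Births: 697 * 0.255 = 178
Group 2: 990 * 0.959 = 949
Group 3: 697 * 0.951 = 663
Group 4: 3694 * 0.934 = 3450
→ [178, 949, 663, 3450]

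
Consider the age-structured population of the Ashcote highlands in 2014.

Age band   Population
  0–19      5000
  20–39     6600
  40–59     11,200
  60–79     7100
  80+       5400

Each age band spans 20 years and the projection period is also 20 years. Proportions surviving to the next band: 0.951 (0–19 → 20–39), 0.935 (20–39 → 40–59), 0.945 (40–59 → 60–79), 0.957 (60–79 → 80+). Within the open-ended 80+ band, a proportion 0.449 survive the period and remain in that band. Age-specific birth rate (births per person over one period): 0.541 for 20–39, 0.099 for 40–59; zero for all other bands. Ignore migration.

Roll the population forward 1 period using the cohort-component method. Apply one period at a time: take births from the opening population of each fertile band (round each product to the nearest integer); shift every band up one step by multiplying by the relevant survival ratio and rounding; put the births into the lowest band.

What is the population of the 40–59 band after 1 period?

After projecting period 1:
Births: 6600 × 0.541 = 3571, 11200 × 0.099 = 1109 → 4680
20–39: 5000 × 0.951 = 4755
40–59: 6600 × 0.935 = 6171
60–79: 11200 × 0.945 = 10584
80+: 7100 × 0.957 + 5400 × 0.449 = 6795 + 2425 = 9220
Population now: 0–19=4680, 20–39=4755, 40–59=6171, 60–79=10584, 80+=9220

6171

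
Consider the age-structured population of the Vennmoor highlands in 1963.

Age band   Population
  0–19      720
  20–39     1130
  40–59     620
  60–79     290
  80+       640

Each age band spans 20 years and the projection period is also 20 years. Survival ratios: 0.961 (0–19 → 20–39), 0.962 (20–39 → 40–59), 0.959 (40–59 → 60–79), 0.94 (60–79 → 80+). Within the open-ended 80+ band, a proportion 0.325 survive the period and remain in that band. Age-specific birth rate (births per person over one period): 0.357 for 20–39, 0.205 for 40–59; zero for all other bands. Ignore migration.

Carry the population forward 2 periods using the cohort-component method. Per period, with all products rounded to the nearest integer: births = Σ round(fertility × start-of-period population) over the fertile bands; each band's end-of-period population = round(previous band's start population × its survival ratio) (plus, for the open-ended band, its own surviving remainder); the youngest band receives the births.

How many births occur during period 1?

After projecting period 1:
Births: 1130 × 0.357 = 403, 620 × 0.205 = 127 → total 530
20–39: 720 × 0.961 = 692
40–59: 1130 × 0.962 = 1087
60–79: 620 × 0.959 = 595
80+: 290 × 0.94 + 640 × 0.325 = 273 + 208 = 481
→ [530, 692, 1087, 595, 481]

530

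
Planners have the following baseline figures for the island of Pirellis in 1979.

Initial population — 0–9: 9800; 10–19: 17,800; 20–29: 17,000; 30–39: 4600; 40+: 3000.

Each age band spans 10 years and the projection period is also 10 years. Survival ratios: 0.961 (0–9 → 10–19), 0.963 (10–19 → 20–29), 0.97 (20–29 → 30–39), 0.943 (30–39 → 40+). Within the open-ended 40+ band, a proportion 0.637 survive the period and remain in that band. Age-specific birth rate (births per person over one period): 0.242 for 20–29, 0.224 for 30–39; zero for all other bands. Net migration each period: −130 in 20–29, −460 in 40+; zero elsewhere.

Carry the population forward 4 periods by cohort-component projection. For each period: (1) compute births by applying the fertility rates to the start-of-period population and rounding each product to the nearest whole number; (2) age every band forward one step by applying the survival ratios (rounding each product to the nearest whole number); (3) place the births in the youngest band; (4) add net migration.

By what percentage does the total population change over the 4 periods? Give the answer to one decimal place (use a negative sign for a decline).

(Groups numbered youngest = 1 to oldest = 5.)
— Period 1 —
Births: 17000 * 0.242 = 4114  |  4600 * 0.224 = 1030 → total 5144
Group 2: 9800 * 0.961 = 9418
Group 3: 17800 * 0.963 = 17141
Group 4: 17000 * 0.97 = 16490
Group 5: 4600 * 0.943 + 3000 * 0.637 = 4338 + 1911 = 6249
Net migration: Group 3 − 130 → 17011; Group 5 − 460 → 5789
→ [5144, 9418, 17011, 16490, 5789]
— Period 2 —
Births: 17011 * 0.242 = 4117  |  16490 * 0.224 = 3694 → total 7811
Group 2: 5144 * 0.961 = 4943
Group 3: 9418 * 0.963 = 9070
Group 4: 17011 * 0.97 = 16501
Group 5: 16490 * 0.943 + 5789 * 0.637 = 15550 + 3688 = 19238
Net migration: Group 3 − 130 → 8940; Group 5 − 460 → 18778
→ [7811, 4943, 8940, 16501, 18778]
— Period 3 —
Births: 8940 * 0.242 = 2163  |  16501 * 0.224 = 3696 → total 5859
Group 2: 7811 * 0.961 = 7506
Group 3: 4943 * 0.963 = 4760
Group 4: 8940 * 0.97 = 8672
Group 5: 16501 * 0.943 + 18778 * 0.637 = 15560 + 11962 = 27522
Net migration: Group 3 − 130 → 4630; Group 5 − 460 → 27062
→ [5859, 7506, 4630, 8672, 27062]
— Period 4 —
Births: 4630 * 0.242 = 1120  |  8672 * 0.224 = 1943 → total 3063
Group 2: 5859 * 0.961 = 5630
Group 3: 7506 * 0.963 = 7228
Group 4: 4630 * 0.97 = 4491
Group 5: 8672 * 0.943 + 27062 * 0.637 = 8178 + 17238 = 25416
Net migration: Group 3 − 130 → 7098; Group 5 − 460 → 24956
→ [3063, 5630, 7098, 4491, 24956]
Total: 52200 → 45238; change = -6962; percentage change = -13.3%

-13.3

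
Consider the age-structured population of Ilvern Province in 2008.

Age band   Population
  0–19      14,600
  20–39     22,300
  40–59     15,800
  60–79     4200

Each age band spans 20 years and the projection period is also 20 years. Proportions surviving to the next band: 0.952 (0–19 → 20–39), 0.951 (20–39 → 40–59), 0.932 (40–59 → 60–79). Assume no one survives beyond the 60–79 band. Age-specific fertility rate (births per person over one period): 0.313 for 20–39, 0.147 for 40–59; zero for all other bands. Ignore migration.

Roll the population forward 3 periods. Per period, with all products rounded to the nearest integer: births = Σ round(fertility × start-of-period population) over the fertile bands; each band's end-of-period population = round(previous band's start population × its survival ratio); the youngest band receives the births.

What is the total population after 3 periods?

(Bands numbered youngest = 1 to oldest = 4.)
[period 1]
Births: 22300 × 0.313 = 6980  |  15800 × 0.147 = 2323 — total 9303
Band 2: 14600 × 0.952 = 13899
Band 3: 22300 × 0.951 = 21207
Band 4: 15800 × 0.932 = 14726
→ [9303, 13899, 21207, 14726]
[period 2]
Births: 13899 × 0.313 = 4350  |  21207 × 0.147 = 3117 — total 7467
Band 2: 9303 × 0.952 = 8856
Band 3: 13899 × 0.951 = 13218
Band 4: 21207 × 0.932 = 19765
→ [7467, 8856, 13218, 19765]
[period 3]
Births: 8856 × 0.313 = 2772  |  13218 × 0.147 = 1943 — total 4715
Band 2: 7467 × 0.952 = 7109
Band 3: 8856 × 0.951 = 8422
Band 4: 13218 × 0.932 = 12319
→ [4715, 7109, 8422, 12319]
Total after period 3: 4715 + 7109 + 8422 + 12319 = 32565

32565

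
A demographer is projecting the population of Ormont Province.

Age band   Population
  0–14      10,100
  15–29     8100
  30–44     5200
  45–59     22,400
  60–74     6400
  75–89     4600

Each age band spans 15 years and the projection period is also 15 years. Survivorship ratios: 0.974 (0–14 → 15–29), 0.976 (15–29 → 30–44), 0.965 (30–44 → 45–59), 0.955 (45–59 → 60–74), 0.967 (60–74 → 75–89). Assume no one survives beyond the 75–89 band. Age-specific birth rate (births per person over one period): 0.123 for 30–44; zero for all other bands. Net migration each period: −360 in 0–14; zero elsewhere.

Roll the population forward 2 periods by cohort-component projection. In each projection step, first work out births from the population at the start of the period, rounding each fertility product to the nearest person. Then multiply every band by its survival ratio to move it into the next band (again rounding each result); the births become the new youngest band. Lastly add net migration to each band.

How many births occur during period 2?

Numbering the groups 1..6 from youngest to oldest:
After projecting period 1:
Births: 5200 × 0.123 = 640
Group 2: 10100 × 0.974 = 9837
Group 3: 8100 × 0.976 = 7906
Group 4: 5200 × 0.965 = 5018
Group 5: 22400 × 0.955 = 21392
Group 6: 6400 × 0.967 = 6189
Net migration: Group 1 − 360 → 280
Population now: 0–14=280, 15–29=9837, 30–44=7906, 45–59=5018, 60–74=21392, 75–89=6189
After projecting period 2:
Births: 7906 × 0.123 = 972
Group 2: 280 × 0.974 = 273
Group 3: 9837 × 0.976 = 9601
Group 4: 7906 × 0.965 = 7629
Group 5: 5018 × 0.955 = 4792
Group 6: 21392 × 0.967 = 20686
Net migration: Group 1 − 360 → 612
Population now: 0–14=612, 15–29=273, 30–44=9601, 45–59=7629, 60–74=4792, 75–89=20686

972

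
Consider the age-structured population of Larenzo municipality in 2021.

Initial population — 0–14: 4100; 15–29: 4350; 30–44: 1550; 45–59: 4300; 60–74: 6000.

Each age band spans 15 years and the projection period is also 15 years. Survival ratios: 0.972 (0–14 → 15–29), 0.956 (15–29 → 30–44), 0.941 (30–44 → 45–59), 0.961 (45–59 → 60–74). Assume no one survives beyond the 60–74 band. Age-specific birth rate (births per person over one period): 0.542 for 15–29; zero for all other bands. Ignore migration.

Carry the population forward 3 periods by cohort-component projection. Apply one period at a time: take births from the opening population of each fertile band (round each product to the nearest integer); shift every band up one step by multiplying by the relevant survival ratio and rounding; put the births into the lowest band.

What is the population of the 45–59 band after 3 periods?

Numbering the bands 1..5 from youngest to oldest:
— Period 1 —
Births: 4350 * 0.542 = 2358
Band 2: 4100 * 0.972 = 3985
Band 3: 4350 * 0.956 = 4159
Band 4: 1550 * 0.941 = 1459
Band 5: 4300 * 0.961 = 4132
→ [2358, 3985, 4159, 1459, 4132]
— Period 2 —
Births: 3985 * 0.542 = 2160
Band 2: 2358 * 0.972 = 2292
Band 3: 3985 * 0.956 = 3810
Band 4: 4159 * 0.941 = 3914
Band 5: 1459 * 0.961 = 1402
→ [2160, 2292, 3810, 3914, 1402]
— Period 3 —
Births: 2292 * 0.542 = 1242
Band 2: 2160 * 0.972 = 2100
Band 3: 2292 * 0.956 = 2191
Band 4: 3810 * 0.941 = 3585
Band 5: 3914 * 0.961 = 3761
→ [1242, 2100, 2191, 3585, 3761]

3585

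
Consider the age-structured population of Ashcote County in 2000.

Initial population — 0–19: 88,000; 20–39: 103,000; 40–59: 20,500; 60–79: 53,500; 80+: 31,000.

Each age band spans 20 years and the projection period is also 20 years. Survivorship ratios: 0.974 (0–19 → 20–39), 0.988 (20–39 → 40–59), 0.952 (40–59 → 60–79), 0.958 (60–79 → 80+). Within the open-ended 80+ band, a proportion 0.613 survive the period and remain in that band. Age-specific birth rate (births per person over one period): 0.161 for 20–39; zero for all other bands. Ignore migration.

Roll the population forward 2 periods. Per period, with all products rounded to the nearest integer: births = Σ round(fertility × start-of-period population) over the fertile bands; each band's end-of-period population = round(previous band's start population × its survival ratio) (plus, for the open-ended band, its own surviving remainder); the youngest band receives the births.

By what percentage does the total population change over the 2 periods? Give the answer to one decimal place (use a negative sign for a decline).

Let group 1 be 0–19 through group 5 = 80+.
[period 1]
Births: 103000 × 0.161 = 16583
Group 2: 88000 × 0.974 = 85712
Group 3: 103000 × 0.988 = 101764
Group 4: 20500 × 0.952 = 19516
Group 5: 53500 × 0.958 + 31000 × 0.613 = 51253 + 19003 = 70256
Giving 16583 / 85712 / 101764 / 19516 / 70256.
[period 2]
Births: 85712 × 0.161 = 13800
Group 2: 16583 × 0.974 = 16152
Group 3: 85712 × 0.988 = 84683
Group 4: 101764 × 0.952 = 96879
Group 5: 19516 × 0.958 + 70256 × 0.613 = 18696 + 43067 = 61763
Giving 13800 / 16152 / 84683 / 96879 / 61763.
Total: 296000 → 273277; change = -22723; percentage change = -7.7%

-7.7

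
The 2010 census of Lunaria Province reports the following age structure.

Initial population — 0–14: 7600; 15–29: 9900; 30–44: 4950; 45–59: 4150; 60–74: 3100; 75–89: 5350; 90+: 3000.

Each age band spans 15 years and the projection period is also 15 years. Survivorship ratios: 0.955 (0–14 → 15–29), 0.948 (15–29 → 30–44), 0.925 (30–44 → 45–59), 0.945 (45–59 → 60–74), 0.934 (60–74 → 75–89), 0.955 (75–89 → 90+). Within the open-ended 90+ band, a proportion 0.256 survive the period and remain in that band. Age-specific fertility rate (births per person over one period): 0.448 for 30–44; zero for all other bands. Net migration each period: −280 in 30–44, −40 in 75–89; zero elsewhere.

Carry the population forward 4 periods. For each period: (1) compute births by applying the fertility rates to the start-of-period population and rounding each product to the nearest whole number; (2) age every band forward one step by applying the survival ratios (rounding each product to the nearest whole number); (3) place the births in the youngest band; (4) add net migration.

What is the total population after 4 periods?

26756

Numbering the groups 1..7 from youngest to oldest:
Period 1.
Births: 4950 * 0.448 = 2218
Group 2: 7600 * 0.955 = 7258
Group 3: 9900 * 0.948 = 9385
Group 4: 4950 * 0.925 = 4579
Group 5: 4150 * 0.945 = 3922
Group 6: 3100 * 0.934 = 2895
Group 7: 5350 * 0.955 + 3000 * 0.256 = 5109 + 768 = 5877
Net migration: Group 3 − 280 → 9105; Group 6 − 40 → 2855
Giving 2218 / 7258 / 9105 / 4579 / 3922 / 2855 / 5877.
Period 2.
Births: 9105 * 0.448 = 4079
Group 2: 2218 * 0.955 = 2118
Group 3: 7258 * 0.948 = 6881
Group 4: 9105 * 0.925 = 8422
Group 5: 4579 * 0.945 = 4327
Group 6: 3922 * 0.934 = 3663
Group 7: 2855 * 0.955 + 5877 * 0.256 = 2727 + 1505 = 4232
Net migration: Group 3 − 280 → 6601; Group 6 − 40 → 3623
Giving 4079 / 2118 / 6601 / 8422 / 4327 / 3623 / 4232.
Period 3.
Births: 6601 * 0.448 = 2957
Group 2: 4079 * 0.955 = 3895
Group 3: 2118 * 0.948 = 2008
Group 4: 6601 * 0.925 = 6106
Group 5: 8422 * 0.945 = 7959
Group 6: 4327 * 0.934 = 4041
Group 7: 3623 * 0.955 + 4232 * 0.256 = 3460 + 1083 = 4543
Net migration: Group 3 − 280 → 1728; Group 6 − 40 → 4001
Giving 2957 / 3895 / 1728 / 6106 / 7959 / 4001 / 4543.
Period 4.
Births: 1728 * 0.448 = 774
Group 2: 2957 * 0.955 = 2824
Group 3: 3895 * 0.948 = 3692
Group 4: 1728 * 0.925 = 1598
Group 5: 6106 * 0.945 = 5770
Group 6: 7959 * 0.934 = 7434
Group 7: 4001 * 0.955 + 4543 * 0.256 = 3821 + 1163 = 4984
Net migration: Group 3 − 280 → 3412; Group 6 − 40 → 7394
Giving 774 / 2824 / 3412 / 1598 / 5770 / 7394 / 4984.
Total after period 4: 774 + 2824 + 3412 + 1598 + 5770 + 7394 + 4984 = 26756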